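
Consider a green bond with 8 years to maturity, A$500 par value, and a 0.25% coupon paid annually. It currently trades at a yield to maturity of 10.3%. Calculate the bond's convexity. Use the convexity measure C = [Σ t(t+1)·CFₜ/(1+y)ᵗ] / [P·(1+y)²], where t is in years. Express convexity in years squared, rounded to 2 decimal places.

58.10

With y = 0.103:
  t   CF        PV=CF/(1+0.103)^t    t·PV        t(t+1)·PV
  1         1.25         1.1333         1.1333           2.2665
  2         1.25         1.0274         2.0549           6.1647
  3         1.25         0.9315         2.7945          11.1780
  4         1.25         0.8445         3.3781          16.8903
  5         1.25         0.7657         3.8283          22.9696
  6         1.25         0.6942         4.1649          29.1545
  7         1.25         0.6293         4.4053          35.2427
  8       501.25       228.7970     1,830.3758      16,473.3825
  Σ                    234.8229     1,852.1351      16,597.2489
P = 234.8229.
Convexity = Σ t(t+1)·PV / [P·(1+y)²] = 16,597.2489 / (234.8229 × 1.216609) = 58.09580.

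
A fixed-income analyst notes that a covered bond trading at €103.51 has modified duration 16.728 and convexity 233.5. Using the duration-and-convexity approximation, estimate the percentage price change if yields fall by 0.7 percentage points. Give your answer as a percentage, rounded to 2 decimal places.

+12.28%

Duration effect: -D_mod·Δy = -16.728 × (-0.007) = +0.117096
Convexity effect: ½·C·(Δy)² = 0.5 × 233.5 × (-0.007)² = +0.00572075
ΔP/P ≈ +0.117096 + 0.00572075 = +0.12281675
= +12.281675%.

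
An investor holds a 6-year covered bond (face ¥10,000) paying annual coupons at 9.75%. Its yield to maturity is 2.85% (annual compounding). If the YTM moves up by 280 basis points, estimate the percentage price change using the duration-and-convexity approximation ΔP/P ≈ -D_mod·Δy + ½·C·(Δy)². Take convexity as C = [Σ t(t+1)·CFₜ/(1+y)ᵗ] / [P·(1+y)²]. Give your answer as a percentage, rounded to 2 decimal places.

With y = 0.0285:
  t   CF        PV=CF/(1+0.0285)^t    t·PV        t(t+1)·PV
  1       975.00       947.9825       947.9825       1,895.9650
  2       975.00       921.7137     1,843.4273       5,530.2820
  3       975.00       896.1727     2,688.5182      10,754.0728
  4       975.00       871.3396     3,485.3582      17,426.7912
  5       975.00       847.1945     4,235.9726      25,415.8355
  6    10,975.00     9,272.1138    55,632.6827     389,428.7791
  Σ                 13,756.5168    68,833.9416     450,451.7256
P = 13,756.5168; D_Mac = 5.00373 yrs; D_mod = 4.86508 yrs; C = 30.95503.
Duration effect: -4.86508 × (+0.028) = -0.136222
Convexity effect: 0.5 × 30.95503 × (0.028)² = +0.0121344
ΔP/P ≈ -0.136222 + 0.0121344 = -0.124088 = -12.4088%.

-12.41%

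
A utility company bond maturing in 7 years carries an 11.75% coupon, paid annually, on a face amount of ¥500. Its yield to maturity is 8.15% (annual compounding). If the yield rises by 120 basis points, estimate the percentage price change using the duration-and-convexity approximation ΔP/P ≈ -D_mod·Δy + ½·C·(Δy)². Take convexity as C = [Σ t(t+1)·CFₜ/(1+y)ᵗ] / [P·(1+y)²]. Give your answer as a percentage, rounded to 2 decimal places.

-5.65%

With y = 0.0815:
  t   CF        PV=CF/(1+0.0815)^t    t·PV        t(t+1)·PV
  1        58.75        54.3227        54.3227         108.6454
  2        58.75        50.2290       100.4581         301.3742
  3        58.75        46.4439       139.3316         557.3263
  4        58.75        42.9439       171.7757         858.8786
  5        58.75        39.7077       198.5387       1,191.2324
  6        58.75        36.7154       220.2926       1,542.0484
  7       558.75       322.8731     2,260.1117      18,080.8939
  Σ                    593.2358     3,144.8312      22,640.3992
P = 593.2358; D_Mac = 5.30115 yrs; D_mod = 4.90166 yrs; C = 32.62899.
Duration effect: -4.90166 × (+0.012) = -0.058820
Convexity effect: 0.5 × 32.62899 × (0.012)² = +0.0023493
ΔP/P ≈ -0.058820 + 0.0023493 = -0.056471 = -5.6471%.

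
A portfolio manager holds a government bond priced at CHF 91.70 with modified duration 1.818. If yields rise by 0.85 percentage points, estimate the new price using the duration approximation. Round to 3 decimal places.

Duration approximation: ΔP/P ≈ -D_mod · Δy = -1.818 × (+0.0085) = -0.015453.
New price ≈ 91.70 × (1 - 0.015453) = 90.2829599.

CHF 90.283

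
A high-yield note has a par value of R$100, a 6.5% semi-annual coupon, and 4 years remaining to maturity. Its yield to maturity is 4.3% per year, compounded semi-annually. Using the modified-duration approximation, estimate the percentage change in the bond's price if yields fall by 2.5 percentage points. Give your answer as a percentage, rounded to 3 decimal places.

+8.822%

Periodic yield y = 0.0215. Modified duration first:
  t   CF        PV=CF/(1+0.0215)^t    t·PV
  1         3.25         3.1816         3.1816
  2         3.25         3.1146         6.2293
  3         3.25         3.0491         9.1472
  4         3.25         2.9849        11.9396
  5         3.25         2.9221        14.6104
  6         3.25         2.8606        17.1634
  7         3.25         2.8004        19.6026
  8       103.25        87.0930       696.7437
  Σ                    108.0062       778.6178
P = 108.0062; D_Mac = 7.20901 half-year periods = 3.60451 yrs; D_mod = 3.60451/(1+0.0215) = 3.52864 yrs.
ΔP/P ≈ -D_mod · Δy = -3.52864 × (-0.025) = +0.088216 = +8.8216%.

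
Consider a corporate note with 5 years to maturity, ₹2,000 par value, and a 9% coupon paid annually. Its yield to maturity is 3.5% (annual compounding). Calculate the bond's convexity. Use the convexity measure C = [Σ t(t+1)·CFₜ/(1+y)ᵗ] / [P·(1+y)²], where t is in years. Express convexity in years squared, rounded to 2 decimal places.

23.00

With y = 0.035:
  t   CF        PV=CF/(1+0.035)^t    t·PV        t(t+1)·PV
  1       180.00       173.9130       173.9130         347.8261
  2       180.00       168.0319       336.0639       1,008.1916
  3       180.00       162.3497       487.0491       1,948.1962
  4       180.00       156.8596       627.4384       3,137.1920
  5     2,180.00     1,835.5015     9,177.5075      55,065.0451
  Σ                  2,496.6558    10,801.9719      61,506.4510
P = 2,496.6558.
Convexity = Σ t(t+1)·PV / [P·(1+y)²] = 61,506.4510 / (2,496.6558 × 1.071225) = 22.99754.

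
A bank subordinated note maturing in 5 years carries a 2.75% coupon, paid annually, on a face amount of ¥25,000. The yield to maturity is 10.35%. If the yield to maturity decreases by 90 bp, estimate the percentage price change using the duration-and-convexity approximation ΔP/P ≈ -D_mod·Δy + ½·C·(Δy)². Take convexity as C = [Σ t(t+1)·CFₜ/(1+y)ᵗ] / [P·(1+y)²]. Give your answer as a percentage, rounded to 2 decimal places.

+3.91%

With y = 0.1035:
  t   CF        PV=CF/(1+0.1035)^t    t·PV        t(t+1)·PV
  1       687.50       623.0177       623.0177       1,246.0353
  2       687.50       564.5833     1,129.1666       3,387.4998
  3       687.50       511.6296     1,534.8889       6,139.5556
  4       687.50       463.6426     1,854.5705       9,272.8524
  5    25,687.50    15,698.5721    78,492.8605     470,957.1628
  Σ                 17,861.4453    83,634.5041     491,003.1059
P = 17,861.4453; D_Mac = 4.68240 yrs; D_mod = 4.24323 yrs; C = 22.57475.
Duration effect: -4.24323 × (-0.009) = +0.038189
Convexity effect: 0.5 × 22.57475 × (-0.009)² = +0.0009143
ΔP/P ≈ +0.038189 + 0.0009143 = +0.039103 = +3.9103%.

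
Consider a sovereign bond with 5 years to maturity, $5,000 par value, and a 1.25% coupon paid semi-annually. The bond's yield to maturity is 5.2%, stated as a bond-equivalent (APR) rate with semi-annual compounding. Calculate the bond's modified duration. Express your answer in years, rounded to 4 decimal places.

Periodic yield y = 0.026. First find Macaulay duration:
  t   CF        PV=CF/(1+0.026)^t    t·PV
  1        31.25        30.4581        30.4581
  2        31.25        29.6862        59.3725
  3        31.25        28.9340        86.8019
  4        31.25        28.2007       112.8030
  5        31.25        27.4861       137.4305
  6        31.25        26.7896       160.7375
  7        31.25        26.1107       182.7749
  8        31.25        25.4490       203.5922
  9        31.25        24.8041       223.2371
  10    5,031.25     3,892.2640    38,922.6400
  Σ                  4,140.1826    40,119.8476
P = 4,140.1826; Macaulay duration = 40,119.8476 / 4,140.1826 = 9.69036 half-year periods = 4.84518 years.
Modified duration = D_Mac / (1 + y) = 4.84518 / 1.026 = 4.72240 years.

4.7224 years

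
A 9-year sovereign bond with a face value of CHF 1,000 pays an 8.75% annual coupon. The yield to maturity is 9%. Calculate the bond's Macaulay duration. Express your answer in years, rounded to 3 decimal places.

6.567 years

Periodic yield y = 0.09. Discount each cash flow and weight by its year:
  t   CF        PV=CF/(1+0.09)^t    t·PV
  1        87.50        80.2752        80.2752
  2        87.50        73.6470       147.2940
  3        87.50        67.5661       202.6982
  4        87.50        61.9872       247.9488
  5        87.50        56.8690       284.3450
  6        87.50        52.1734       313.0403
  7        87.50        47.8655       335.0585
  8        87.50        43.9133       351.3064
  9     1,087.50       500.7152     4,506.4369
  Σ                    985.0119     6,468.4033
Price P = Σ PV = 985.0119.
Macaulay duration = Σ(t·PV) / P = 6,468.4033 / 985.0119 = 6.56683 years.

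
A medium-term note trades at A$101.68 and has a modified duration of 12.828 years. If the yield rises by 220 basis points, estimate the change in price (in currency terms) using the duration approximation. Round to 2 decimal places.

-A$28.70

Duration approximation: ΔP/P ≈ -D_mod · Δy = -12.828 × (+0.022) = -0.282216.
ΔP ≈ 101.68 × (-0.282216) = -28.69572288.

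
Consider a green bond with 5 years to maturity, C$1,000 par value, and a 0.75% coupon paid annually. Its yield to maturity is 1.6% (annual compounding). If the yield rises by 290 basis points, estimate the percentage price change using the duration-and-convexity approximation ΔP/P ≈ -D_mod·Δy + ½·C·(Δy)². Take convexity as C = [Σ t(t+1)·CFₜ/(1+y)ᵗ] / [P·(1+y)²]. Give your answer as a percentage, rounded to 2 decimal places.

With y = 0.016:
  t   CF        PV=CF/(1+0.016)^t    t·PV        t(t+1)·PV
  1         7.50         7.3819         7.3819          14.7638
  2         7.50         7.2656        14.5313          43.5938
  3         7.50         7.1512        21.4537          85.8146
  4         7.50         7.0386        28.1544         140.7720
  5     1,007.50       930.6289     4,653.1443      27,918.8657
  Σ                    959.4662     4,724.6655      28,203.8100
P = 959.4662; D_Mac = 4.92426 yrs; D_mod = 4.84672 yrs; C = 28.47677.
Duration effect: -4.84672 × (+0.029) = -0.140555
Convexity effect: 0.5 × 28.47677 × (0.029)² = +0.0119745
ΔP/P ≈ -0.140555 + 0.0119745 = -0.128580 = -12.8580%.

-12.86%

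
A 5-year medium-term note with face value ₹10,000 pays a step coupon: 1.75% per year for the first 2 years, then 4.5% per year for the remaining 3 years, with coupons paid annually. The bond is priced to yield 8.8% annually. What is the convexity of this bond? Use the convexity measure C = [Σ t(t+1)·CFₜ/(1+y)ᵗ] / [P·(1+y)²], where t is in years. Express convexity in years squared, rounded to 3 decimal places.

23.450

With y = 0.088:
  t   CF        PV=CF/(1+0.088)^t    t·PV        t(t+1)·PV
  1       175.00       160.8456       160.8456         321.6912
  2       175.00       147.8360       295.6720         887.0161
  3       450.00       349.4024     1,048.2071       4,192.8283
  4       450.00       321.1419     1,284.5675       6,422.8374
  5    10,450.00     6,854.4374    34,272.1869     205,633.1216
  Σ                  7,833.6632    37,061.4791     217,457.4946
P = 7,833.6632.
Convexity = Σ t(t+1)·PV / [P·(1+y)²] = 217,457.4946 / (7,833.6632 × 1.183744) = 23.45048.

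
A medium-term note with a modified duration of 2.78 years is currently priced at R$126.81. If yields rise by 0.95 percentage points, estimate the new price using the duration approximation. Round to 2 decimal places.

R$123.46

Duration approximation: ΔP/P ≈ -D_mod · Δy = -2.78 × (+0.0095) = -0.026410.
New price ≈ 126.81 × (1 - 0.026410) = 123.4609479.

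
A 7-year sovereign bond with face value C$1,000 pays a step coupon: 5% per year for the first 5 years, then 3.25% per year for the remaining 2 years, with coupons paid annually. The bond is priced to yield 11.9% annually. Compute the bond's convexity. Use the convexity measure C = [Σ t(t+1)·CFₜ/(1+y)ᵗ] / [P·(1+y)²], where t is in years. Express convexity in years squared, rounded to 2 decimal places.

35.03

With y = 0.119:
  t   CF        PV=CF/(1+0.119)^t    t·PV        t(t+1)·PV
  1        50.00        44.6828        44.6828          89.3655
  2        50.00        39.9310        79.8619         239.5858
  3        50.00        35.6845       107.0535         428.2141
  4        50.00        31.8896       127.5586         637.7929
  5        50.00        28.4983       142.4917         854.9502
  6        32.50        16.5540        99.3240         695.2678
  7     1,032.50       469.9801     3,289.8606      26,318.8847
  Σ                    667.2203     3,890.8331      29,264.0610
P = 667.2203.
Convexity = Σ t(t+1)·PV / [P·(1+y)²] = 29,264.0610 / (667.2203 × 1.252161) = 35.02718.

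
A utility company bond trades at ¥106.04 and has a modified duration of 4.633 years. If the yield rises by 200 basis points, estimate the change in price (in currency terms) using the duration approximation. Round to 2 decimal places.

-¥9.83

Duration approximation: ΔP/P ≈ -D_mod · Δy = -4.633 × (+0.02) = -0.092660.
ΔP ≈ 106.04 × (-0.092660) = -9.8256664.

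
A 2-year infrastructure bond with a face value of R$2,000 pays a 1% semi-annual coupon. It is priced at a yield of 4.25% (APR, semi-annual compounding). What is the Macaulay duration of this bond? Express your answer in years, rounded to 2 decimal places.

Periodic yield y = 0.02125. Discount each cash flow and weight by its period:
  t   CF        PV=CF/(1+0.02125)^t    t·PV
  1        10.00         9.7919         9.7919
  2        10.00         9.5882        19.1763
  3        10.00         9.3887        28.1660
  4     2,010.00     1,847.8545     7,391.4181
  Σ                  1,876.6233     7,448.5524
Price P = Σ PV = 1,876.6233.
Macaulay duration = Σ(t·PV) / P = 7,448.5524 / 1,876.6233 = 3.96912 half-year periods.
In years: 3.96912 / 2 = 1.98456 years.

1.98 years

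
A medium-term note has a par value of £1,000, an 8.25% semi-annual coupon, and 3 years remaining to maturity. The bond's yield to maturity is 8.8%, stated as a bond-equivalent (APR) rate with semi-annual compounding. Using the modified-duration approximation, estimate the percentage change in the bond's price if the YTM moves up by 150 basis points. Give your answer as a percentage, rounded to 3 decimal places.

Periodic yield y = 0.044. Modified duration first:
  t   CF        PV=CF/(1+0.044)^t    t·PV
  1        41.25        39.5115        39.5115
  2        41.25        37.8463        75.6925
  3        41.25        36.2512       108.7536
  4        41.25        34.7234       138.8935
  5        41.25        33.2599       166.2997
  6     1,041.25       804.1777     4,825.0662
  Σ                    985.7700     5,354.2170
P = 985.7700; D_Mac = 5.43151 half-year periods = 2.71575 yrs; D_mod = 2.71575/(1+0.044) = 2.60130 yrs.
ΔP/P ≈ -D_mod · Δy = -2.60130 × (+0.015) = -0.039019 = -3.9019%.

-3.902%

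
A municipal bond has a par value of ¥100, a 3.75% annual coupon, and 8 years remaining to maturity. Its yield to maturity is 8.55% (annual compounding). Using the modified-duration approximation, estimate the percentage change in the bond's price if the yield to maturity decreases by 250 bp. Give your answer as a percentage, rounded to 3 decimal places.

+15.809%

Periodic yield y = 0.0855. Modified duration first:
  t   CF        PV=CF/(1+0.0855)^t    t·PV
  1         3.75         3.4546         3.4546
  2         3.75         3.1825         6.3650
  3         3.75         2.9319         8.7956
  4         3.75         2.7009        10.8037
  5         3.75         2.4882        12.4409
  6         3.75         2.2922        13.7532
  7         3.75         2.1117        14.7816
  8       103.75        53.8207       430.5657
  Σ                     72.9827       500.9603
P = 72.9827; D_Mac = 6.86410 yrs; D_mod = 6.86410/(1+0.0855) = 6.32344 yrs.
ΔP/P ≈ -D_mod · Δy = -6.32344 × (-0.025) = +0.158086 = +15.8086%.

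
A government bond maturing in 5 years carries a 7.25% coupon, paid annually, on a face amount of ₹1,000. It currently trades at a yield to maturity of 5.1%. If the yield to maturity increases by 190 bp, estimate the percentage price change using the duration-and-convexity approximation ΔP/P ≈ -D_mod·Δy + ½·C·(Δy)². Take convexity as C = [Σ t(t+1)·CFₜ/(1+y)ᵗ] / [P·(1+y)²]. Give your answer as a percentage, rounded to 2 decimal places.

With y = 0.051:
  t   CF        PV=CF/(1+0.051)^t    t·PV        t(t+1)·PV
  1        72.50        68.9819        68.9819         137.9638
  2        72.50        65.6346       131.2691         393.8074
  3        72.50        62.4496       187.3489         749.3955
  4        72.50        59.4192       237.6770       1,188.3849
  5     1,072.50       836.3416     4,181.7082      25,090.2492
  Σ                  1,092.8270     4,806.9851      27,559.8009
P = 1,092.8270; D_Mac = 4.39867 yrs; D_mod = 4.18522 yrs; C = 22.83070.
Duration effect: -4.18522 × (+0.019) = -0.079519
Convexity effect: 0.5 × 22.83070 × (0.019)² = +0.0041209
ΔP/P ≈ -0.079519 + 0.0041209 = -0.075398 = -7.5398%.

-7.54%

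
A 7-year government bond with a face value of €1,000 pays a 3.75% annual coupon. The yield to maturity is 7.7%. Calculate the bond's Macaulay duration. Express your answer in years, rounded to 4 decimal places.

Periodic yield y = 0.077. Discount each cash flow and weight by its year:
  t   CF        PV=CF/(1+0.077)^t    t·PV
  1        37.50        34.8189        34.8189
  2        37.50        32.3296        64.6591
  3        37.50        30.0182        90.0545
  4        37.50        27.8720       111.4881
  5        37.50        25.8793       129.3966
  6        37.50        24.0291       144.1744
  7     1,037.50       617.2743     4,320.9200
  Σ                    792.2214     4,895.5116
Price P = Σ PV = 792.2214.
Macaulay duration = Σ(t·PV) / P = 4,895.5116 / 792.2214 = 6.17947 years.

6.1795 years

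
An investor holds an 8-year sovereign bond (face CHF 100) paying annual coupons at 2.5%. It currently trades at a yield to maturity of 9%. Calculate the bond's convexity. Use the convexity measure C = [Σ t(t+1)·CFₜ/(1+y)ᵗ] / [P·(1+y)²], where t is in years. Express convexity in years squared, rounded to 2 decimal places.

With y = 0.09:
  t   CF        PV=CF/(1+0.09)^t    t·PV        t(t+1)·PV
  1         2.50         2.2936         2.2936           4.5872
  2         2.50         2.1042         4.2084          12.6252
  3         2.50         1.9305         5.7914          23.1655
  4         2.50         1.7711         7.0843          35.4213
  5         2.50         1.6248         8.1241          48.7449
  6         2.50         1.4907         8.9440          62.6081
  7         2.50         1.3676         9.5731          76.5848
  8       102.50        51.4413       411.5303       3,703.7731
  Σ                     64.0237       457.5492       3,967.5100
P = 64.0237.
Convexity = Σ t(t+1)·PV / [P·(1+y)²] = 3,967.5100 / (64.0237 × 1.188100) = 52.15842.

52.16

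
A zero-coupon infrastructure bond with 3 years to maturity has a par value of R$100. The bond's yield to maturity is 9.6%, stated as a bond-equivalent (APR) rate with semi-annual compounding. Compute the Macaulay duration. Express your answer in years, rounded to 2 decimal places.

3.00 years

A zero-coupon bond has a single cash flow at maturity, so its Macaulay duration equals its maturity: 3 years.
(Equivalently: 6 semi-annual periods ÷ 2 = 3 years.)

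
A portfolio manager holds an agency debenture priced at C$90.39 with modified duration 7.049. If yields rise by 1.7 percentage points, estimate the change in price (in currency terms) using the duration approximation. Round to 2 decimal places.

-C$10.83

Duration approximation: ΔP/P ≈ -D_mod · Δy = -7.049 × (+0.017) = -0.119833.
ΔP ≈ 90.39 × (-0.119833) = -10.83170487.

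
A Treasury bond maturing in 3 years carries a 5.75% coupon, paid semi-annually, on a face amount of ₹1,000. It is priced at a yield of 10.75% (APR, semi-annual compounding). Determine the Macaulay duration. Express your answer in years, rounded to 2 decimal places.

2.78 years

Periodic yield y = 0.05375. Discount each cash flow and weight by its period:
  t   CF        PV=CF/(1+0.05375)^t    t·PV
  1        28.75        27.2835        27.2835
  2        28.75        25.8918        51.7837
  3        28.75        24.5711        73.7134
  4        28.75        23.3178        93.2712
  5        28.75        22.1284       110.6420
  6     1,028.75       751.4227     4,508.5363
  Σ                    874.6154     4,865.2300
Price P = Σ PV = 874.6154.
Macaulay duration = Σ(t·PV) / P = 4,865.2300 / 874.6154 = 5.56271 half-year periods.
In years: 5.56271 / 2 = 2.78135 years.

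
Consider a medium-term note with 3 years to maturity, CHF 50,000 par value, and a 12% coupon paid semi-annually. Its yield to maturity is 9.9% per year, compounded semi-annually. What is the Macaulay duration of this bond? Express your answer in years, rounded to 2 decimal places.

Periodic yield y = 0.0495. Discount each cash flow and weight by its period:
  t   CF        PV=CF/(1+0.0495)^t    t·PV
  1     3,000.00     2,858.5040     2,858.5040
  2     3,000.00     2,723.6818     5,447.3636
  3     3,000.00     2,595.2185     7,785.6555
  4     3,000.00     2,472.8142     9,891.2567
  5     3,000.00     2,356.1831    11,780.9156
  6    53,000.00    39,662.6029   237,975.6175
  Σ                 52,669.0046   275,739.3130
Price P = Σ PV = 52,669.0046.
Macaulay duration = Σ(t·PV) / P = 275,739.3130 / 52,669.0046 = 5.23532 half-year periods.
In years: 5.23532 / 2 = 2.61766 years.

2.62 years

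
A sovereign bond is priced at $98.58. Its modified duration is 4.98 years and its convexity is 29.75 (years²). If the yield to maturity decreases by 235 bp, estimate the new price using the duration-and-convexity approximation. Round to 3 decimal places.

$110.927

Duration effect: -D_mod·Δy = -4.98 × (-0.0235) = +0.117030
Convexity effect: ½·C·(Δy)² = 0.5 × 29.75 × (-0.0235)² = +0.00821471875
ΔP/P ≈ +0.117030 + 0.00821471875 = +0.12524471875
New price ≈ 98.58 × (1 + 0.12524471875) = 110.926624374375.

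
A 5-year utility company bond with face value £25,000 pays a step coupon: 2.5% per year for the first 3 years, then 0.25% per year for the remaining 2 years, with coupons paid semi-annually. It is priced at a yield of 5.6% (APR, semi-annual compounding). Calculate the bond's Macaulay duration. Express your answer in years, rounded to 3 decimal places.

Periodic yield y = 0.028. Discount each cash flow and weight by its period:
  t   CF        PV=CF/(1+0.028)^t    t·PV
  1       312.50       303.9883       303.9883
  2       312.50       295.7085       591.4170
  3       312.50       287.6542       862.9625
  4       312.50       279.8192     1,119.2769
  5       312.50       272.1977     1,360.9885
  6       312.50       264.7838     1,588.7025
  7        31.25        25.7572       180.3002
  8        31.25        25.0556       200.4449
  9        31.25        24.3732       219.3585
  10   25,031.25    18,991.1556   189,911.5556
  Σ                 20,770.4932   196,338.9950
Price P = Σ PV = 20,770.4932.
Macaulay duration = Σ(t·PV) / P = 196,338.9950 / 20,770.4932 = 9.45278 half-year periods.
In years: 9.45278 / 2 = 4.72639 years.

4.726 years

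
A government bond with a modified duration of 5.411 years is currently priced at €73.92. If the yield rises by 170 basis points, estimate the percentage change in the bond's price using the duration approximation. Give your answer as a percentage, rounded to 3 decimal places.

-9.199%

Duration approximation: ΔP/P ≈ -D_mod · Δy = -5.411 × (+0.017) = -0.091987.
As a percentage: -9.1987%.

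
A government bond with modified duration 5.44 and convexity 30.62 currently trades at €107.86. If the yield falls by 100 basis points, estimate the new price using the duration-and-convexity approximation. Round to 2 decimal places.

Duration effect: -D_mod·Δy = -5.44 × (-0.01) = +0.054400
Convexity effect: ½·C·(Δy)² = 0.5 × 30.62 × (-0.01)² = +0.0015310
ΔP/P ≈ +0.054400 + 0.0015310 = +0.055931
New price ≈ 107.86 × (1 + 0.055931) = 113.89271766.

€113.89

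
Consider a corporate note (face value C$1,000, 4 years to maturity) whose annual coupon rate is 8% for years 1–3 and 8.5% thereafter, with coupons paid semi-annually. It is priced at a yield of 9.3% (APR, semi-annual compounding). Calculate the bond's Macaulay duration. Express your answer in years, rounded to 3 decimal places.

Periodic yield y = 0.0465. Discount each cash flow and weight by its period:
  t   CF        PV=CF/(1+0.0465)^t    t·PV
  1        40.00        38.2226        38.2226
  2        40.00        36.5243        73.0485
  3        40.00        34.9014       104.7041
  4        40.00        33.3506       133.4022
  5        40.00        31.8687       159.3433
  6        40.00        30.4526       182.7157
  7        42.50        30.9182       216.4274
  8     1,042.50       724.7066     5,797.6526
  Σ                    960.9449     6,705.5165
Price P = Σ PV = 960.9449.
Macaulay duration = Σ(t·PV) / P = 6,705.5165 / 960.9449 = 6.97804 half-year periods.
In years: 6.97804 / 2 = 3.48902 years.

3.489 years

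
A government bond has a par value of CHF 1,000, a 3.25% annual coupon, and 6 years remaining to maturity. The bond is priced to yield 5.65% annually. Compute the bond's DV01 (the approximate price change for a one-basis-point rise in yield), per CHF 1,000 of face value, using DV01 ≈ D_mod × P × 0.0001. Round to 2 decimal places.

Periodic yield y = 0.0565.
  t   CF        PV=CF/(1+0.0565)^t    t·PV
  1        32.50        30.7619        30.7619
  2        32.50        29.1168        58.2337
  3        32.50        27.5597        82.6792
  4        32.50        26.0859       104.3435
  5        32.50        24.6908       123.4542
  6     1,032.50       742.4600     4,454.7599
  Σ                    880.6752     4,854.2324
P = 880.6752; D_Mac = 5.51194 yrs; D_mod = 5.21717 yrs.
DV01 ≈ 5.21717 × 880.6752 × 0.0001 = 0.459464.

CHF 0.46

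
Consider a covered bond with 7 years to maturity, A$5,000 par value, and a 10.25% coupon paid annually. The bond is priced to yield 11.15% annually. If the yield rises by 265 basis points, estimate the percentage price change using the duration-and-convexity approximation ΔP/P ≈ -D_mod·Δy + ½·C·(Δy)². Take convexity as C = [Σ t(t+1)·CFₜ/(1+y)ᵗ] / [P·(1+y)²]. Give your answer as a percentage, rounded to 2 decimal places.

-11.52%

With y = 0.1115:
  t   CF        PV=CF/(1+0.1115)^t    t·PV        t(t+1)·PV
  1       512.50       461.0886       461.0886         922.1772
  2       512.50       414.8346       829.6691       2,489.0074
  3       512.50       373.2205     1,119.6614       4,478.6458
  4       512.50       335.7809     1,343.1236       6,715.6182
  5       512.50       302.0971     1,510.4854       9,062.9125
  6       512.50       271.7922     1,630.7535      11,415.2745
  7     5,512.50     2,630.1610    18,411.1270     147,289.0158
  Σ                  4,788.9749    25,305.9087     182,372.6514
P = 4,788.9749; D_Mac = 5.28420 yrs; D_mod = 4.75412 yrs; C = 30.82465.
Duration effect: -4.75412 × (+0.0265) = -0.125984
Convexity effect: 0.5 × 30.82465 × (0.0265)² = +0.0108233
ΔP/P ≈ -0.125984 + 0.0108233 = -0.115161 = -11.5161%.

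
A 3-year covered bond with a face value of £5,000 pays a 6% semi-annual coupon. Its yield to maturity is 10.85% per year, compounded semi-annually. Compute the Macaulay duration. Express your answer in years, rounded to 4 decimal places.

2.7731 years

Periodic yield y = 0.05425. Discount each cash flow and weight by its period:
  t   CF        PV=CF/(1+0.05425)^t    t·PV
  1       150.00       142.2812       142.2812
  2       150.00       134.9597       269.9194
  3       150.00       128.0149       384.0446
  4       150.00       121.4274       485.7097
  5       150.00       115.1790       575.8949
  6     5,150.00     3,750.9871    22,505.9226
  Σ                  4,392.8493    24,363.7725
Price P = Σ PV = 4,392.8493.
Macaulay duration = Σ(t·PV) / P = 24,363.7725 / 4,392.8493 = 5.54623 half-year periods.
In years: 5.54623 / 2 = 2.77312 years.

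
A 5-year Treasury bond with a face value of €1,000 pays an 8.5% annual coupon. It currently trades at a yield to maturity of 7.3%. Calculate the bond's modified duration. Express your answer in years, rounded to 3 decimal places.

Periodic yield y = 0.073. First find Macaulay duration:
  t   CF        PV=CF/(1+0.073)^t    t·PV
  1        85.00        79.2171        79.2171
  2        85.00        73.8277       147.6554
  3        85.00        68.8050       206.4149
  4        85.00        64.1239       256.4957
  5     1,085.00       762.8359     3,814.1795
  Σ                  1,048.8097     4,503.9627
P = 1,048.8097; Macaulay duration = 4,503.9627 / 1,048.8097 = 4.29436 years.
Modified duration = D_Mac / (1 + y) = 4.29436 / 1.073 = 4.00220 years.

4.002 years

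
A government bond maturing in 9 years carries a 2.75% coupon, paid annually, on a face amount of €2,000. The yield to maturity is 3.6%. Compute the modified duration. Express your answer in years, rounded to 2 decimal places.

Periodic yield y = 0.036. First find Macaulay duration:
  t   CF        PV=CF/(1+0.036)^t    t·PV
  1        55.00        53.0888        53.0888
  2        55.00        51.2440       102.4880
  3        55.00        49.4633       148.3900
  4        55.00        47.7445       190.9781
  5        55.00        46.0855       230.4273
  6        55.00        44.4840       266.9042
  7        55.00        42.9383       300.5678
  8        55.00        41.4462       331.5695
  9     2,055.00     1,494.7688    13,452.9193
  Σ                  1,871.2634    15,077.3331
P = 1,871.2634; Macaulay duration = 15,077.3331 / 1,871.2634 = 8.05730 years.
Modified duration = D_Mac / (1 + y) = 8.05730 / 1.036 = 7.77732 years.

7.78 years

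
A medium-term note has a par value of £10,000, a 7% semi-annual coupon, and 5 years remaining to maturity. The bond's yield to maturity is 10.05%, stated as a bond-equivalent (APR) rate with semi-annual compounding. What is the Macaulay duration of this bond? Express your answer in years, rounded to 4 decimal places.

Periodic yield y = 0.05025. Discount each cash flow and weight by its period:
  t   CF        PV=CF/(1+0.05025)^t    t·PV
  1       350.00       333.2540       333.2540
  2       350.00       317.3092       634.6184
  3       350.00       302.1273       906.3819
  4       350.00       287.6718     1,150.6872
  5       350.00       273.9079     1,369.5396
  6       350.00       260.8026     1,564.8156
  7       350.00       248.3243     1,738.2701
  8       350.00       236.4430     1,891.5443
  9       350.00       225.1302     2,026.1722
  10   10,350.00     6,338.8934    63,388.9339
  Σ                  8,823.8638    75,004.2170
Price P = Σ PV = 8,823.8638.
Macaulay duration = Σ(t·PV) / P = 75,004.2170 / 8,823.8638 = 8.50016 half-year periods.
In years: 8.50016 / 2 = 4.25008 years.

4.2501 years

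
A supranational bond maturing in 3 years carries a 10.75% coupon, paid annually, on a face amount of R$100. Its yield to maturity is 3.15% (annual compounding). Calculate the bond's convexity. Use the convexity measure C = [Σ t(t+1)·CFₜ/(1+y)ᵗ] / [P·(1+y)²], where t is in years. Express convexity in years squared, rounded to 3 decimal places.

With y = 0.0315:
  t   CF        PV=CF/(1+0.0315)^t    t·PV        t(t+1)·PV
  1        10.75        10.4217        10.4217          20.8434
  2        10.75        10.1035        20.2069          60.6207
  3       110.75       100.9104       302.7313       1,210.9251
  Σ                    121.4356       333.3599       1,292.3893
P = 121.4356.
Convexity = Σ t(t+1)·PV / [P·(1+y)²] = 1,292.3893 / (121.4356 × 1.063992) = 10.00251.

10.003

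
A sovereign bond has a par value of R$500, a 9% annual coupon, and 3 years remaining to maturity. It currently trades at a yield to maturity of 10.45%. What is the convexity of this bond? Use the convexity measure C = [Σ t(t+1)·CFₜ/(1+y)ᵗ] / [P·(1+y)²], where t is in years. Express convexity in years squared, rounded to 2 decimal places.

With y = 0.1045:
  t   CF        PV=CF/(1+0.1045)^t    t·PV        t(t+1)·PV
  1        45.00        40.7424        40.7424          81.4848
  2        45.00        36.8877        73.7753         221.3259
  3       545.00       404.4821     1,213.4464       4,853.7856
  Σ                    482.1122     1,327.9641       5,156.5964
P = 482.1122.
Convexity = Σ t(t+1)·PV / [P·(1+y)²] = 5,156.5964 / (482.1122 × 1.219920) = 8.76766.

8.77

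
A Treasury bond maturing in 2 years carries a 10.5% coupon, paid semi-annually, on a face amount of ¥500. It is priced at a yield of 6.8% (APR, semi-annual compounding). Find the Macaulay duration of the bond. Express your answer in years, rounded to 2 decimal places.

Periodic yield y = 0.034. Discount each cash flow and weight by its period:
  t   CF        PV=CF/(1+0.034)^t    t·PV
  1        26.25        25.3868        25.3868
  2        26.25        24.5521        49.1042
  3        26.25        23.7448        71.2343
  4       526.25       460.3731     1,841.4925
  Σ                    534.0568     1,987.2177
Price P = Σ PV = 534.0568.
Macaulay duration = Σ(t·PV) / P = 1,987.2177 / 534.0568 = 3.72099 half-year periods.
In years: 3.72099 / 2 = 1.86049 years.

1.86 years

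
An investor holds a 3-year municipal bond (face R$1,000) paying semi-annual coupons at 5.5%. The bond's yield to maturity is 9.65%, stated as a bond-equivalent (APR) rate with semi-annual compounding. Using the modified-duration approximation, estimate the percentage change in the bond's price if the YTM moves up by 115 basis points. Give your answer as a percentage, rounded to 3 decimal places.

Periodic yield y = 0.04825. Modified duration first:
  t   CF        PV=CF/(1+0.04825)^t    t·PV
  1        27.50        26.2342        26.2342
  2        27.50        25.0267        50.0533
  3        27.50        23.8747        71.6241
  4        27.50        22.7758        91.1031
  5        27.50        21.7274       108.6371
  6     1,027.50       774.4486     4,646.6917
  Σ                    894.0874     4,994.3436
P = 894.0874; D_Mac = 5.58597 half-year periods = 2.79298 yrs; D_mod = 2.79298/(1+0.04825) = 2.66443 yrs.
ΔP/P ≈ -D_mod · Δy = -2.66443 × (+0.0115) = -0.030641 = -3.0641%.

-3.064%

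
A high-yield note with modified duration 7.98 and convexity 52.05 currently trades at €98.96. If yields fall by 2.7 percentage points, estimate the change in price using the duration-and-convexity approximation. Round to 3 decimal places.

Duration effect: -D_mod·Δy = -7.98 × (-0.027) = +0.215460
Convexity effect: ½·C·(Δy)² = 0.5 × 52.05 × (-0.027)² = +0.018972225
ΔP/P ≈ +0.215460 + 0.018972225 = +0.234432225
ΔP ≈ 98.96 × (+0.234432225) = +23.199412986.

+€23.199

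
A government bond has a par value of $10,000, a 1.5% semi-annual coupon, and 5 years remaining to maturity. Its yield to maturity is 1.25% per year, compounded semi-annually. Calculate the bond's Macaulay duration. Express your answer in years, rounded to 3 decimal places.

Periodic yield y = 0.00625. Discount each cash flow and weight by its period:
  t   CF        PV=CF/(1+0.00625)^t    t·PV
  1        75.00        74.5342        74.5342
  2        75.00        74.0712       148.1424
  3        75.00        73.6111       220.8334
  4        75.00        73.1539       292.6157
  5        75.00        72.6996       363.4978
  6        75.00        72.2480       433.4881
  7        75.00        71.7993       502.5949
  8        75.00        71.3533       570.8265
  9        75.00        70.9101       638.1911
  10   10,075.00     9,466.4277    94,664.2767
  Σ                 10,120.8084    97,909.0008
Price P = Σ PV = 10,120.8084.
Macaulay duration = Σ(t·PV) / P = 97,909.0008 / 10,120.8084 = 9.67403 half-year periods.
In years: 9.67403 / 2 = 4.83701 years.

4.837 years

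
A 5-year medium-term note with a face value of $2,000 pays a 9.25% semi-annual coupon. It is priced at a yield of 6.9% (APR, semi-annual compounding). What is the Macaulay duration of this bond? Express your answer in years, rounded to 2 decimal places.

Periodic yield y = 0.0345. Discount each cash flow and weight by its period:
  t   CF        PV=CF/(1+0.0345)^t    t·PV
  1        92.50        89.4152        89.4152
  2        92.50        86.4332       172.8665
  3        92.50        83.5507       250.6522
  4        92.50        80.7644       323.0574
  5        92.50        78.0709       390.3546
  6        92.50        75.4673       452.8037
  7        92.50        72.9505       510.6535
  8        92.50        70.5176       564.1411
  9        92.50        68.1659       613.4932
  10    2,092.50     1,490.5979    14,905.9794
  Σ                  2,195.9337    18,273.4168
Price P = Σ PV = 2,195.9337.
Macaulay duration = Σ(t·PV) / P = 18,273.4168 / 2,195.9337 = 8.32148 half-year periods.
In years: 8.32148 / 2 = 4.16074 years.

4.16 years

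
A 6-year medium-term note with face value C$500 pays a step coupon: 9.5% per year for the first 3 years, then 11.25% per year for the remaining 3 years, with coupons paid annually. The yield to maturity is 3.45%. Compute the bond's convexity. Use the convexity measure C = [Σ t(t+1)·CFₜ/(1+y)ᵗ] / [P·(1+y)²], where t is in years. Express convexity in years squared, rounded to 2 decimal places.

30.54

With y = 0.0345:
  t   CF        PV=CF/(1+0.0345)^t    t·PV        t(t+1)·PV
  1        47.50        45.9159        45.9159          91.8318
  2        47.50        44.3846        88.7693         266.3078
  3        47.50        42.9044       128.7133         514.8531
  4        56.25        49.1135       196.4538         982.2692
  5        56.25        47.4756       237.3778       1,424.2667
  6       556.25       453.8236     2,722.9415      19,060.5902
  Σ                    683.6176     3,420.1715      22,340.1188
P = 683.6176.
Convexity = Σ t(t+1)·PV / [P·(1+y)²] = 22,340.1188 / (683.6176 × 1.070190) = 30.53594.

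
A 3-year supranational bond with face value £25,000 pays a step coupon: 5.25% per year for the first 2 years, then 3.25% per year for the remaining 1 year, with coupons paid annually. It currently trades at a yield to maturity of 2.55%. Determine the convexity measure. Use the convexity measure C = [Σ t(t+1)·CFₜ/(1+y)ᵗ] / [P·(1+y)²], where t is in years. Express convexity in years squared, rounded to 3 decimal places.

10.682

With y = 0.0255:
  t   CF        PV=CF/(1+0.0255)^t    t·PV        t(t+1)·PV
  1     1,312.50     1,279.8635     1,279.8635       2,559.7270
  2     1,312.50     1,248.0385     2,496.0770       7,488.2310
  3    25,812.50    23,934.4292    71,803.2876     287,213.1505
  Σ                 26,462.3312    75,579.2281     297,261.1085
P = 26,462.3312.
Convexity = Σ t(t+1)·PV / [P·(1+y)²] = 297,261.1085 / (26,462.3312 × 1.051650) = 10.68166.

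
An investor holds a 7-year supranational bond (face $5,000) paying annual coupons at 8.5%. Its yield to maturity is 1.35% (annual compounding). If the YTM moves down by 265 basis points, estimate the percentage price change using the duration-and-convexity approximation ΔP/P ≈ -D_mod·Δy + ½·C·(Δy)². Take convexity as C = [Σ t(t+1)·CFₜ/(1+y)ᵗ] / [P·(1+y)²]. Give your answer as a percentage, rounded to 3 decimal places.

With y = 0.0135:
  t   CF        PV=CF/(1+0.0135)^t    t·PV        t(t+1)·PV
  1       425.00       419.3389       419.3389         838.6778
  2       425.00       413.7533       827.5065       2,482.5195
  3       425.00       408.2420     1,224.7260       4,898.9039
  4       425.00       402.8041     1,611.2165       8,056.0827
  5       425.00       397.4387     1,987.1936      11,923.1613
  6       425.00       392.1448     2,352.8685      16,470.0798
  7     5,425.00     4,938.9368    34,572.5578     276,580.4624
  Σ                  7,372.6586    42,995.4078     321,249.8873
P = 7,372.6586; D_Mac = 5.83174 yrs; D_mod = 5.75406 yrs; C = 42.42007.
Duration effect: -5.75406 × (-0.0265) = +0.152483
Convexity effect: 0.5 × 42.42007 × (-0.0265)² = +0.0148947
ΔP/P ≈ +0.152483 + 0.0148947 = +0.167377 = +16.7377%.

+16.738%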